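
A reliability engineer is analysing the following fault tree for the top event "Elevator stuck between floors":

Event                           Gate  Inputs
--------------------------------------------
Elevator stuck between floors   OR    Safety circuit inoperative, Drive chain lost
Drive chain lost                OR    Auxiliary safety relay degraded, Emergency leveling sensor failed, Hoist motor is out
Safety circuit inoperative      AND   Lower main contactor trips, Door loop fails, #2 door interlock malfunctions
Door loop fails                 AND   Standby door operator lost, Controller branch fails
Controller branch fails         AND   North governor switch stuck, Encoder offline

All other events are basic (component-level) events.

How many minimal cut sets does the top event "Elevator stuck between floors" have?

4

Controller branch fails [AND]: one cut set from each child combined → 1 × 1 = 1 cut set(s).
Door loop fails [AND]: one cut set from each child combined → 1 × 1 = 1 cut set(s).
Safety circuit inoperative [AND]: one cut set from each child combined → 1 × 1 × 1 = 1 cut set(s).
Drive chain lost [OR]: union of children's cut sets → 3 cut set(s).
Elevator stuck between floors [OR]: union of children's cut sets → 4 cut set(s).
Minimal cut sets: {#2 door interlock malfunctions, Encoder offline, Lower main contactor trips, North governor switch stuck, Standby door operator lost}; {Auxiliary safety relay degraded}; {Emergency leveling sensor failed}; {Hoist motor is out}.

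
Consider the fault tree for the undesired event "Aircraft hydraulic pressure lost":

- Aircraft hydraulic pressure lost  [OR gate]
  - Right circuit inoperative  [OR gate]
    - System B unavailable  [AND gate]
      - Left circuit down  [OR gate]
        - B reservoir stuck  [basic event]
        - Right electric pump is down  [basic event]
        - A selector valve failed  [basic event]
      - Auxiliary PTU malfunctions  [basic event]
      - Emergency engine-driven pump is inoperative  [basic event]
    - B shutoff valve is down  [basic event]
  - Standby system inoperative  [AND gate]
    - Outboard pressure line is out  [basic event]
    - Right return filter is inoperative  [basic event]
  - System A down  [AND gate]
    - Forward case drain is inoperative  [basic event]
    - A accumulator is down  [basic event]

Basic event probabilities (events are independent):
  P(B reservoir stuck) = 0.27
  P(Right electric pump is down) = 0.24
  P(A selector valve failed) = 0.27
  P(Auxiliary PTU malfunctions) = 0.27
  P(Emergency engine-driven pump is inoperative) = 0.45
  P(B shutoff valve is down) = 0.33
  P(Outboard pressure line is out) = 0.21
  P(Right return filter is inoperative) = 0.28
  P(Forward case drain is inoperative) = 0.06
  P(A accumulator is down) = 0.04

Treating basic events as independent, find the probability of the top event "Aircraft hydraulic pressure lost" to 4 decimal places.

0.4164

P(Left circuit down) [OR] = 1 − (1−0.27) × (1−0.24) × (1−0.27) = 0.594996
P(System B unavailable) [AND] = 0.594996 × 0.27 × 0.45 = 0.072292
P(Right circuit inoperative) [OR] = 1 − (1−0.072292) × (1−0.33) = 0.378436
P(Standby system inoperative) [AND] = 0.21 × 0.28 = 0.058800
P(System A down) [AND] = 0.06 × 0.04 = 0.002400
P(Aircraft hydraulic pressure lost) [OR] = 1 − (1−0.378436) × (1−0.058800) × (1−0.002400) = 0.416388
Rounded to 4 decimal places: P(Aircraft hydraulic pressure lost) ≈ 0.4164.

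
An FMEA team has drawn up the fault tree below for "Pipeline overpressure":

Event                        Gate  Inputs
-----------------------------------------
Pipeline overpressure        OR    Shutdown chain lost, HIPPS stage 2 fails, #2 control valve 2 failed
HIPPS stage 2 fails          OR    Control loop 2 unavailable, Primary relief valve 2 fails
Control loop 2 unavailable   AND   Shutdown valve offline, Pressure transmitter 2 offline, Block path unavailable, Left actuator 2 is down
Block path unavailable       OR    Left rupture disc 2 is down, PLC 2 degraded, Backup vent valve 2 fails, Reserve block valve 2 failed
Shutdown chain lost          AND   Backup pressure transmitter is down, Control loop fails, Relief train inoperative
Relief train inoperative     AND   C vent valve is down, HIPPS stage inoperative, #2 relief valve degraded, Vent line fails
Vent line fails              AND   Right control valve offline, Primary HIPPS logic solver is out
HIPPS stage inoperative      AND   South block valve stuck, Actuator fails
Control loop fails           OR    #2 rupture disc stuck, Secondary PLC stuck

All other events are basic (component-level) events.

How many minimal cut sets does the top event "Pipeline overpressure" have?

8

Control loop fails [OR]: union of children's cut sets → 2 cut set(s).
HIPPS stage inoperative [AND]: one cut set from each child combined → 1 × 1 = 1 cut set(s).
Vent line fails [AND]: one cut set from each child combined → 1 × 1 = 1 cut set(s).
Relief train inoperative [AND]: one cut set from each child combined → 1 × 1 × 1 × 1 = 1 cut set(s).
Shutdown chain lost [AND]: one cut set from each child combined → 1 × 2 × 1 = 2 cut set(s).
Block path unavailable [OR]: union of children's cut sets → 4 cut set(s).
Control loop 2 unavailable [AND]: one cut set from each child combined → 1 × 1 × 4 × 1 = 4 cut set(s).
HIPPS stage 2 fails [OR]: union of children's cut sets → 5 cut set(s).
Pipeline overpressure [OR]: union of children's cut sets → 8 cut set(s).
Minimal cut sets: {#2 relief valve degraded, #2 rupture disc stuck, Actuator fails, Backup pressure transmitter is down, C vent valve is down, Primary HIPPS logic solver is out, Right control valve offline, South block valve stuck}; {#2 relief valve degraded, Actuator fails, Backup pressure transmitter is down, C vent valve is down, Primary HIPPS logic solver is out, Right control valve offline, Secondary PLC stuck, South block valve stuck}; {Left actuator 2 is down, Left rupture disc 2 is down, Pressure transmitter 2 offline, Shutdown valve offline}; {Left actuator 2 is down, PLC 2 degraded, Pressure transmitter 2 offline, Shutdown valve offline}; {Backup vent valve 2 fails, Left actuator 2 is down, Pressure transmitter 2 offline, Shutdown valve offline}; {Left actuator 2 is down, Pressure transmitter 2 offline, Reserve block valve 2 failed, Shutdown valve offline}; {Primary relief valve 2 fails}; {#2 control valve 2 failed}.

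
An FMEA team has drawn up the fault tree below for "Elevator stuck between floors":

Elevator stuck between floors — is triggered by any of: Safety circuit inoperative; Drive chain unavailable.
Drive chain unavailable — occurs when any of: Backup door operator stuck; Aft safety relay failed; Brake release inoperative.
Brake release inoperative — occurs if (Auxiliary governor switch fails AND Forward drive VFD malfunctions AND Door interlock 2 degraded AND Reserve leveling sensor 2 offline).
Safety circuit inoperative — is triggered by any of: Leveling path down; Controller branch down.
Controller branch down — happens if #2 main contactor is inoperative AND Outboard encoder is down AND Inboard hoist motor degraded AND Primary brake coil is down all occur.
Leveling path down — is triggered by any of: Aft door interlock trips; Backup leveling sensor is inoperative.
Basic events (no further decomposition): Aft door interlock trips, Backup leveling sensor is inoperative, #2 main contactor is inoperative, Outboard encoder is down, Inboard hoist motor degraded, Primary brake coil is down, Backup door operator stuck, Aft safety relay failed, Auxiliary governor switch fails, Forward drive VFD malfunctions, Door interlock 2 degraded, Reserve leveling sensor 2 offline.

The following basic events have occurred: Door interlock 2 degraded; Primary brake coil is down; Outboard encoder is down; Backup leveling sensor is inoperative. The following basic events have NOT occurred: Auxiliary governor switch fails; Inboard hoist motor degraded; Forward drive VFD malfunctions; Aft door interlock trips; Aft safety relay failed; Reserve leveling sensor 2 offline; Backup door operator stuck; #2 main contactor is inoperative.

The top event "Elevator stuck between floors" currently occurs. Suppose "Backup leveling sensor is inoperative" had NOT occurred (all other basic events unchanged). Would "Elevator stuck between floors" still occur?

No

Counterfactual: set "Backup leveling sensor is inoperative" to not occurred.
Leveling path down [OR]: Aft door interlock trips=not, Backup leveling sensor is inoperative=not → no input occurs → does not occur.
Controller branch down [AND]: #2 main contactor is inoperative=not, Outboard encoder is down=occurs, Inboard hoist motor degraded=not, Primary brake coil is down=occurs → not all inputs occur → does not occur.
Safety circuit inoperative [OR]: Leveling path down=not, Controller branch down=not → no input occurs → does not occur.
Brake release inoperative [AND]: Auxiliary governor switch fails=not, Forward drive VFD malfunctions=not, Door interlock 2 degraded=occurs, Reserve leveling sensor 2 offline=not → not all inputs occur → does not occur.
Drive chain unavailable [OR]: Backup door operator stuck=not, Aft safety relay failed=not, Brake release inoperative=not → no input occurs → does not occur.
Elevator stuck between floors [OR]: Safety circuit inoperative=not, Drive chain unavailable=not → no input occurs → does not occur.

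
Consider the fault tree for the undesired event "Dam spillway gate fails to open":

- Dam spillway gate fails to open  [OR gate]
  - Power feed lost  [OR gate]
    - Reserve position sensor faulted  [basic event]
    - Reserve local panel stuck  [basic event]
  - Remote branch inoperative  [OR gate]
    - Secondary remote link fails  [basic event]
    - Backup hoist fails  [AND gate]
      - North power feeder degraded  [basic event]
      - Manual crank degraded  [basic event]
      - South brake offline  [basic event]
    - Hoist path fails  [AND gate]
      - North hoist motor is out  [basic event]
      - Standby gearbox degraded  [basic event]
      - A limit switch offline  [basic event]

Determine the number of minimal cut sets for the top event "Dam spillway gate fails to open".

5

Power feed lost [OR]: union of children's cut sets → 2 cut set(s).
Backup hoist fails [AND]: one cut set from each child combined → 1 × 1 × 1 = 1 cut set(s).
Hoist path fails [AND]: one cut set from each child combined → 1 × 1 × 1 = 1 cut set(s).
Remote branch inoperative [OR]: union of children's cut sets → 3 cut set(s).
Dam spillway gate fails to open [OR]: union of children's cut sets → 5 cut set(s).
Minimal cut sets: {Reserve position sensor faulted}; {Reserve local panel stuck}; {Secondary remote link fails}; {Manual crank degraded, North power feeder degraded, South brake offline}; {A limit switch offline, North hoist motor is out, Standby gearbox degraded}.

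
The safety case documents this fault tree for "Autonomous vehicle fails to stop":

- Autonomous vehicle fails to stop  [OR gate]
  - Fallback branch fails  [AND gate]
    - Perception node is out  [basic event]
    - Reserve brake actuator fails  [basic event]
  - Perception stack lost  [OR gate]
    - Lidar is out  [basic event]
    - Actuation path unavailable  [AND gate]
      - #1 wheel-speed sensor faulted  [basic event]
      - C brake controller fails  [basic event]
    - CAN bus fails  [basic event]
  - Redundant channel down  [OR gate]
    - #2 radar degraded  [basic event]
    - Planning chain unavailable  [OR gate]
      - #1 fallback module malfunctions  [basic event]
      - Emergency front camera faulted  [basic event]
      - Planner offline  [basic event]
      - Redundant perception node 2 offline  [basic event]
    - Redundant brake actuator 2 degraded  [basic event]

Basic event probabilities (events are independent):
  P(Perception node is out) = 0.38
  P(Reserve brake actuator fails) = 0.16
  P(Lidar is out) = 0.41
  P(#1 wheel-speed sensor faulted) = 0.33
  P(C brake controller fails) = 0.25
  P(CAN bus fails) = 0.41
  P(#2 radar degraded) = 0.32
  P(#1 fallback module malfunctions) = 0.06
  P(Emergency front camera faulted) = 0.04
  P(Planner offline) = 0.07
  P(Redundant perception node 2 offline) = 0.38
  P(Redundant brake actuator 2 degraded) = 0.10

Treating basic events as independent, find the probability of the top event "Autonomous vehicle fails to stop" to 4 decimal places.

P(Fallback branch fails) [AND] = 0.38 × 0.16 = 0.060800
P(Actuation path unavailable) [AND] = 0.33 × 0.25 = 0.082500
P(Perception stack lost) [OR] = 1 − (1−0.41) × (1−0.082500) × (1−0.41) = 0.680618
P(Planning chain unavailable) [OR] = 1 − (1−0.06) × (1−0.04) × (1−0.07) × (1−0.38) = 0.479676
P(Redundant channel down) [OR] = 1 − (1−0.32) × (1−0.479676) × (1−0.10) = 0.681562
P(Autonomous vehicle fails to stop) [OR] = 1 − (1−0.060800) × (1−0.680618) × (1−0.681562) = 0.904480
Rounded to 4 decimal places: P(Autonomous vehicle fails to stop) ≈ 0.9045.

0.9045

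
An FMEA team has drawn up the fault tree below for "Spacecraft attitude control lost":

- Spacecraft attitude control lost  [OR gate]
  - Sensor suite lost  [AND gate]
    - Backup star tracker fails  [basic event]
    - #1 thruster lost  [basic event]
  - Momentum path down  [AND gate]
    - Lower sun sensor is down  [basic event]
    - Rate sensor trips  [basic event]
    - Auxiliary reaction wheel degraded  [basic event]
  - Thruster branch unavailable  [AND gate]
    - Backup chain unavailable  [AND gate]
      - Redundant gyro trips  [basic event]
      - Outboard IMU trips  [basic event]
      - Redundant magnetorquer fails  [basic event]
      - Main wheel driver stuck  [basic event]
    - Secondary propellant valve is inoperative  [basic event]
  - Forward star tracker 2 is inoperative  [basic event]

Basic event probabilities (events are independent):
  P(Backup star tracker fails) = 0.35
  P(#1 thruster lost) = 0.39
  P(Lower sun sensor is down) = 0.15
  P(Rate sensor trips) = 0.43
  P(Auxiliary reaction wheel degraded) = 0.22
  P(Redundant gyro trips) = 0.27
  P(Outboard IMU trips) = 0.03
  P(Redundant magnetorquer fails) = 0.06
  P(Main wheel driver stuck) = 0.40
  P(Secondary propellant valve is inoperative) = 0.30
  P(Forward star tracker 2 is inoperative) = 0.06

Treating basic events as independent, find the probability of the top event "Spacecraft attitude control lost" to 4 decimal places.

P(Sensor suite lost) [AND] = 0.35 × 0.39 = 0.136500
P(Momentum path down) [AND] = 0.15 × 0.43 × 0.22 = 0.014190
P(Backup chain unavailable) [AND] = 0.27 × 0.03 × 0.06 × 0.40 = 0.000194
P(Thruster branch unavailable) [AND] = 0.000194 × 0.30 = 0.000058
P(Spacecraft attitude control lost) [OR] = 1 − (1−0.136500) × (1−0.014190) × (1−0.000058) × (1−0.06) = 0.199874
Rounded to 4 decimal places: P(Spacecraft attitude control lost) ≈ 0.1999.

0.1999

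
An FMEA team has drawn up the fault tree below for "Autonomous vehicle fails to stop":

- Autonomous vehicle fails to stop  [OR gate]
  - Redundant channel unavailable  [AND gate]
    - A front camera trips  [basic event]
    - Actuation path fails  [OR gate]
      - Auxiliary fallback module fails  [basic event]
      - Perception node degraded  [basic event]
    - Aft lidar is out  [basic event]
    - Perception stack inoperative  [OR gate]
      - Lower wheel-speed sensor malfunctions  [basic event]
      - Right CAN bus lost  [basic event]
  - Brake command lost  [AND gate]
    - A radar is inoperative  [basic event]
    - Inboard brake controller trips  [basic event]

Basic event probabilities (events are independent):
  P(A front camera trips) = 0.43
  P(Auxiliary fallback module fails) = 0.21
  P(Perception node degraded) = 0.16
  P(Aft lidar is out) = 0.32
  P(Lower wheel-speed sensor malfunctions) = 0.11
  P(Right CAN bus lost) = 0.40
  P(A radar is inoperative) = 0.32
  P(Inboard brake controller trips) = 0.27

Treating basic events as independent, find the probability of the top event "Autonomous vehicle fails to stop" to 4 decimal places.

0.1061

P(Actuation path fails) [OR] = 1 − (1−0.21) × (1−0.16) = 0.336400
P(Perception stack inoperative) [OR] = 1 − (1−0.11) × (1−0.40) = 0.466000
P(Redundant channel unavailable) [AND] = 0.43 × 0.336400 × 0.32 × 0.466000 = 0.021571
P(Brake command lost) [AND] = 0.32 × 0.27 = 0.086400
P(Autonomous vehicle fails to stop) [OR] = 1 − (1−0.021571) × (1−0.086400) = 0.106107
Rounded to 4 decimal places: P(Autonomous vehicle fails to stop) ≈ 0.1061.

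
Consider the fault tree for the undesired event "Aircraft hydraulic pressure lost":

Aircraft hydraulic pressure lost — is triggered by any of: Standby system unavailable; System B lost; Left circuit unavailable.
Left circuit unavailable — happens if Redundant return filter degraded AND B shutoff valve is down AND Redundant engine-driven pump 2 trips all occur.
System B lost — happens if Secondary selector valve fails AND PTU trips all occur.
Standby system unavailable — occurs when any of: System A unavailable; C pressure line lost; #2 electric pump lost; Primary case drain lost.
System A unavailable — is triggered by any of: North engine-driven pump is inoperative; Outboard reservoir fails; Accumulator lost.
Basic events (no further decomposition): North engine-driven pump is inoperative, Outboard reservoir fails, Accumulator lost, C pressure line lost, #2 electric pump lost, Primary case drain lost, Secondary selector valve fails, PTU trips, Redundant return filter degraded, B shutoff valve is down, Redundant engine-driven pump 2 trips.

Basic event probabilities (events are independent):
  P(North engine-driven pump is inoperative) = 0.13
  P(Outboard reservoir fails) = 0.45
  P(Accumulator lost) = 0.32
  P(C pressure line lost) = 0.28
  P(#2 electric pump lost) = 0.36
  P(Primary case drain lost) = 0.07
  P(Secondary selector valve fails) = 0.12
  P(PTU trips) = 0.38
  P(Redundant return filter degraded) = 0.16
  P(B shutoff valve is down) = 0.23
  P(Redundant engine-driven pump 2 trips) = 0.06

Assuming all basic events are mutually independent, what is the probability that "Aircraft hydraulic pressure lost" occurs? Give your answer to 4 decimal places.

0.8672

P(System A unavailable) [OR] = 1 − (1−0.13) × (1−0.45) × (1−0.32) = 0.674620
P(Standby system unavailable) [OR] = 1 − (1−0.674620) × (1−0.28) × (1−0.36) × (1−0.07) = 0.860560
P(System B lost) [AND] = 0.12 × 0.38 = 0.045600
P(Left circuit unavailable) [AND] = 0.16 × 0.23 × 0.06 = 0.002208
P(Aircraft hydraulic pressure lost) [OR] = 1 − (1−0.860560) × (1−0.045600) × (1−0.002208) = 0.867212
Rounded to 4 decimal places: P(Aircraft hydraulic pressure lost) ≈ 0.8672.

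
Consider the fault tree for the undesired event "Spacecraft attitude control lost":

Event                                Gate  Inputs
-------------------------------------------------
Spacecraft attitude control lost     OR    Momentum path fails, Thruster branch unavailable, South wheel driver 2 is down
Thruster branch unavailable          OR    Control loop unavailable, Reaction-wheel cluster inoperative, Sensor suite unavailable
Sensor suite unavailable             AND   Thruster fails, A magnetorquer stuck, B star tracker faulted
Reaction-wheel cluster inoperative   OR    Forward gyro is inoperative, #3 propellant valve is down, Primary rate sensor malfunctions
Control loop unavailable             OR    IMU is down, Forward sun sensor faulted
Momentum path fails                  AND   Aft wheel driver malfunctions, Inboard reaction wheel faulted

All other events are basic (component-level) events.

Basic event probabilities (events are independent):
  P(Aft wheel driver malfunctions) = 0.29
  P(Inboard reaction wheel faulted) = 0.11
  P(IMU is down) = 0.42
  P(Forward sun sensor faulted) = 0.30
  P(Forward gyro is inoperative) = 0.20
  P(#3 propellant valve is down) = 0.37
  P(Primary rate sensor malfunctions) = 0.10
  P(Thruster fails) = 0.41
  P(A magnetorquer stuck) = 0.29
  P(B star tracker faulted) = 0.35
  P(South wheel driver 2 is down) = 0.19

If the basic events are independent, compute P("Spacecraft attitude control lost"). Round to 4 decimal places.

P(Momentum path fails) [AND] = 0.29 × 0.11 = 0.031900
P(Control loop unavailable) [OR] = 1 − (1−0.42) × (1−0.30) = 0.594000
P(Reaction-wheel cluster inoperative) [OR] = 1 − (1−0.20) × (1−0.37) × (1−0.10) = 0.546400
P(Sensor suite unavailable) [AND] = 0.41 × 0.29 × 0.35 = 0.041615
P(Thruster branch unavailable) [OR] = 1 − (1−0.594000) × (1−0.546400) × (1−0.041615) = 0.823502
P(Spacecraft attitude control lost) [OR] = 1 − (1−0.031900) × (1−0.823502) × (1−0.19) = 0.861597
Rounded to 4 decimal places: P(Spacecraft attitude control lost) ≈ 0.8616.

0.8616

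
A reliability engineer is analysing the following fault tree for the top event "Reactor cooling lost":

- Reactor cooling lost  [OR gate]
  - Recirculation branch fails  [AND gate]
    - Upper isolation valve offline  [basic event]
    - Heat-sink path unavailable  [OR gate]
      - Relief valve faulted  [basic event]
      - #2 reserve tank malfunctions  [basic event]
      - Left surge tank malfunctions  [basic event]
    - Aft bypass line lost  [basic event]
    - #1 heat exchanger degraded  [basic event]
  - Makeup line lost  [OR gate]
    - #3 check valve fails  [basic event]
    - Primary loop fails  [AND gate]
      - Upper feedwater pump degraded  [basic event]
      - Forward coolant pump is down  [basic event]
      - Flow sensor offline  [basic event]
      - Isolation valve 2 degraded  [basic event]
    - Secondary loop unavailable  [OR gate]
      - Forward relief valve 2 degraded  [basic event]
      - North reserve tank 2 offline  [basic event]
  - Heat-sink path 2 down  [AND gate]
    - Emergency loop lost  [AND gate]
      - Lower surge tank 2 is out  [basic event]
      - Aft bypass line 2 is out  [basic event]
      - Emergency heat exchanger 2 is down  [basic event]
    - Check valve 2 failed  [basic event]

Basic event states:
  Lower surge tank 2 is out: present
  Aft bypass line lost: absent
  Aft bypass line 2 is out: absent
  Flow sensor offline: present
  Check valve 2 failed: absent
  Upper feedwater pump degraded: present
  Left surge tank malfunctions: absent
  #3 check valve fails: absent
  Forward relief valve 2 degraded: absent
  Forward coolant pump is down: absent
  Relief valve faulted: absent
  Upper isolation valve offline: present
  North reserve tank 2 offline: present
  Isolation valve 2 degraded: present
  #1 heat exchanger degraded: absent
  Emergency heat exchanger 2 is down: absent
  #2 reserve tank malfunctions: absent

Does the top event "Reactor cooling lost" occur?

Yes

Heat-sink path unavailable [OR]: Relief valve faulted=not, #2 reserve tank malfunctions=not, Left surge tank malfunctions=not → no input occurs → does not occur.
Recirculation branch fails [AND]: Upper isolation valve offline=occurs, Heat-sink path unavailable=not, Aft bypass line lost=not, #1 heat exchanger degraded=not → not all inputs occur → does not occur.
Primary loop fails [AND]: Upper feedwater pump degraded=occurs, Forward coolant pump is down=not, Flow sensor offline=occurs, Isolation valve 2 degraded=occurs → not all inputs occur → does not occur.
Secondary loop unavailable [OR]: Forward relief valve 2 degraded=not, North reserve tank 2 offline=occurs → at least one input occurs → occurs.
Makeup line lost [OR]: #3 check valve fails=not, Primary loop fails=not, Secondary loop unavailable=occurs → at least one input occurs → occurs.
Emergency loop lost [AND]: Lower surge tank 2 is out=occurs, Aft bypass line 2 is out=not, Emergency heat exchanger 2 is down=not → not all inputs occur → does not occur.
Heat-sink path 2 down [AND]: Emergency loop lost=not, Check valve 2 failed=not → not all inputs occur → does not occur.
Reactor cooling lost [OR]: Recirculation branch fails=not, Makeup line lost=occurs, Heat-sink path 2 down=not → at least one input occurs → occurs.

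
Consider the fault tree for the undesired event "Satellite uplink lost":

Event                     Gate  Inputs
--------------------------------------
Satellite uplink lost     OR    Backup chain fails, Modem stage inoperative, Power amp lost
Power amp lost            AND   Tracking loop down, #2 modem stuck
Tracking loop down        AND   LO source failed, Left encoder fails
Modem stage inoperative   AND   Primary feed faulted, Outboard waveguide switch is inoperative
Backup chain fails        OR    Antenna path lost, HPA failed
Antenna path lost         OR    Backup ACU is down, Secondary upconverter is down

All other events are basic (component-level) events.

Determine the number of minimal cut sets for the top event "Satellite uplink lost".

Antenna path lost [OR]: union of children's cut sets → 2 cut set(s).
Backup chain fails [OR]: union of children's cut sets → 3 cut set(s).
Modem stage inoperative [AND]: one cut set from each child combined → 1 × 1 = 1 cut set(s).
Tracking loop down [AND]: one cut set from each child combined → 1 × 1 = 1 cut set(s).
Power amp lost [AND]: one cut set from each child combined → 1 × 1 = 1 cut set(s).
Satellite uplink lost [OR]: union of children's cut sets → 5 cut set(s).
Minimal cut sets: {Backup ACU is down}; {Secondary upconverter is down}; {HPA failed}; {Outboard waveguide switch is inoperative, Primary feed faulted}; {#2 modem stuck, LO source failed, Left encoder fails}.

5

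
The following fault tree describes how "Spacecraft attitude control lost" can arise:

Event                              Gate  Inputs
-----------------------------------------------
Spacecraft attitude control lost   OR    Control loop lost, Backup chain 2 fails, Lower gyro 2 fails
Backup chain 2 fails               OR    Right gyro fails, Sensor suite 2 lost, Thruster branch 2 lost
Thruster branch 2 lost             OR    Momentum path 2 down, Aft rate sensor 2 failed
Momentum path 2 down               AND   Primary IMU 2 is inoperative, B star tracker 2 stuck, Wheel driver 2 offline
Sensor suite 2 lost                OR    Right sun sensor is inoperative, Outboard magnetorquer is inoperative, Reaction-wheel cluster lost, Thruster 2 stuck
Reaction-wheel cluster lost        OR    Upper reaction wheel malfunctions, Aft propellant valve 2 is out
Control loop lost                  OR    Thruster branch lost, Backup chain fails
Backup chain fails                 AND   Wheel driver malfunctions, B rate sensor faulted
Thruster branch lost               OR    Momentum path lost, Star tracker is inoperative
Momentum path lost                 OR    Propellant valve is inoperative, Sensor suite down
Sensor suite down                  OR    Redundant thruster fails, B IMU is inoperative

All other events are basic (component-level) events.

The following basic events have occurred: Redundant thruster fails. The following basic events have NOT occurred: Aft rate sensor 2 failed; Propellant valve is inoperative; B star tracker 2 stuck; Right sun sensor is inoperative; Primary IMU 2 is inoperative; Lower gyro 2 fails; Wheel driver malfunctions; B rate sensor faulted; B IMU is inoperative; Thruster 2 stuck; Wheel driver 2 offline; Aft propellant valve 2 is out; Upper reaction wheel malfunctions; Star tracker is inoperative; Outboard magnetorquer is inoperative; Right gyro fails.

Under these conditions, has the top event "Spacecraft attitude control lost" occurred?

Sensor suite down [OR]: Redundant thruster fails=occurs, B IMU is inoperative=not → at least one input occurs → occurs.
Momentum path lost [OR]: Propellant valve is inoperative=not, Sensor suite down=occurs → at least one input occurs → occurs.
Thruster branch lost [OR]: Momentum path lost=occurs, Star tracker is inoperative=not → at least one input occurs → occurs.
Backup chain fails [AND]: Wheel driver malfunctions=not, B rate sensor faulted=not → not all inputs occur → does not occur.
Control loop lost [OR]: Thruster branch lost=occurs, Backup chain fails=not → at least one input occurs → occurs.
Reaction-wheel cluster lost [OR]: Upper reaction wheel malfunctions=not, Aft propellant valve 2 is out=not → no input occurs → does not occur.
Sensor suite 2 lost [OR]: Right sun sensor is inoperative=not, Outboard magnetorquer is inoperative=not, Reaction-wheel cluster lost=not, Thruster 2 stuck=not → no input occurs → does not occur.
Momentum path 2 down [AND]: Primary IMU 2 is inoperative=not, B star tracker 2 stuck=not, Wheel driver 2 offline=not → not all inputs occur → does not occur.
Thruster branch 2 lost [OR]: Momentum path 2 down=not, Aft rate sensor 2 failed=not → no input occurs → does not occur.
Backup chain 2 fails [OR]: Right gyro fails=not, Sensor suite 2 lost=not, Thruster branch 2 lost=not → no input occurs → does not occur.
Spacecraft attitude control lost [OR]: Control loop lost=occurs, Backup chain 2 fails=not, Lower gyro 2 fails=not → at least one input occurs → occurs.

Yes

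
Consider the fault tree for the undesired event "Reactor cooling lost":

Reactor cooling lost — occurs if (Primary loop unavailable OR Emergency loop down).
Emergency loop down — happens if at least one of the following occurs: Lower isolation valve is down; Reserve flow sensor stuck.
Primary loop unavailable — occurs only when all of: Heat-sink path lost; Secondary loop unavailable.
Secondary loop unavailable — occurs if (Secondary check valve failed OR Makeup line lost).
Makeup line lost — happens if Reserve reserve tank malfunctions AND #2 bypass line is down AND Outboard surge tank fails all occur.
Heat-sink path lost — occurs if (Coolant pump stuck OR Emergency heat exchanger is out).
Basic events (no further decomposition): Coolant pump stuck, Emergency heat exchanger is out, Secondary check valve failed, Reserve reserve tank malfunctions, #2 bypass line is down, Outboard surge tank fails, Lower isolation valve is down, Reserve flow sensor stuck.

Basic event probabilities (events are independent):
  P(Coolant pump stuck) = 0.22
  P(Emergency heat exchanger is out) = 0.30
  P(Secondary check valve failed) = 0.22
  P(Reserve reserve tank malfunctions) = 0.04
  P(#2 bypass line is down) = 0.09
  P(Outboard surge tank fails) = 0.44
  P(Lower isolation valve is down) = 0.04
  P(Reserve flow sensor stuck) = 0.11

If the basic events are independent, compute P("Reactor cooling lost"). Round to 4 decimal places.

P(Heat-sink path lost) [OR] = 1 − (1−0.22) × (1−0.30) = 0.454000
P(Makeup line lost) [AND] = 0.04 × 0.09 × 0.44 = 0.001584
P(Secondary loop unavailable) [OR] = 1 − (1−0.22) × (1−0.001584) = 0.221236
P(Primary loop unavailable) [AND] = 0.454000 × 0.221236 = 0.100441
P(Emergency loop down) [OR] = 1 − (1−0.04) × (1−0.11) = 0.145600
P(Reactor cooling lost) [OR] = 1 − (1−0.100441) × (1−0.145600) = 0.231417
Rounded to 4 decimal places: P(Reactor cooling lost) ≈ 0.2314.

0.2314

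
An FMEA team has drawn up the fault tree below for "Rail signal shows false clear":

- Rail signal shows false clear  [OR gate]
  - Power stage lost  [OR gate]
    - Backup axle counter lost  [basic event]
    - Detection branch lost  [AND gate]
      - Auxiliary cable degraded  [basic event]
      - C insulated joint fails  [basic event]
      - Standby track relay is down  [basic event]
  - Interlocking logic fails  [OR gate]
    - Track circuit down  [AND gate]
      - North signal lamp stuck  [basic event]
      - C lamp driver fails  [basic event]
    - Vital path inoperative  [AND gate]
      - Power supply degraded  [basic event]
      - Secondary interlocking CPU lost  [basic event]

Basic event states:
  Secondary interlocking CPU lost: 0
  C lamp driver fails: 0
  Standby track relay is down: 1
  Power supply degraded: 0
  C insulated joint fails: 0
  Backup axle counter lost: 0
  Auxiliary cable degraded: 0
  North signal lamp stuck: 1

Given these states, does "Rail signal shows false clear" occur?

Detection branch lost [AND]: Auxiliary cable degraded=not, C insulated joint fails=not, Standby track relay is down=occurs → not all inputs occur → does not occur.
Power stage lost [OR]: Backup axle counter lost=not, Detection branch lost=not → no input occurs → does not occur.
Track circuit down [AND]: North signal lamp stuck=occurs, C lamp driver fails=not → not all inputs occur → does not occur.
Vital path inoperative [AND]: Power supply degraded=not, Secondary interlocking CPU lost=not → not all inputs occur → does not occur.
Interlocking logic fails [OR]: Track circuit down=not, Vital path inoperative=not → no input occurs → does not occur.
Rail signal shows false clear [OR]: Power stage lost=not, Interlocking logic fails=not → no input occurs → does not occur.

No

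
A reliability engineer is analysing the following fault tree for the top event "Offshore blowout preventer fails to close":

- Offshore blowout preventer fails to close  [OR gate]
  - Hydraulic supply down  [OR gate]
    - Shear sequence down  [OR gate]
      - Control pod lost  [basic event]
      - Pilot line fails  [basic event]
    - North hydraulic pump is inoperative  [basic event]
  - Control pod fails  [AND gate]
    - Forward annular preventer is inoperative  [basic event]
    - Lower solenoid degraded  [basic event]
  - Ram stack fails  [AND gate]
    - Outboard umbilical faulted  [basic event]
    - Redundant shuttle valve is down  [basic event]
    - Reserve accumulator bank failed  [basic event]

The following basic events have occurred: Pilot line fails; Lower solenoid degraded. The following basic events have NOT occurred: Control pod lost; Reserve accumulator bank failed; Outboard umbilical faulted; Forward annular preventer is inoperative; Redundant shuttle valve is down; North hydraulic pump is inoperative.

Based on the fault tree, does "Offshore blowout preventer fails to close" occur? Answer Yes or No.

Yes

Shear sequence down [OR]: Control pod lost=not, Pilot line fails=occurs → at least one input occurs → occurs.
Hydraulic supply down [OR]: Shear sequence down=occurs, North hydraulic pump is inoperative=not → at least one input occurs → occurs.
Control pod fails [AND]: Forward annular preventer is inoperative=not, Lower solenoid degraded=occurs → not all inputs occur → does not occur.
Ram stack fails [AND]: Outboard umbilical faulted=not, Redundant shuttle valve is down=not, Reserve accumulator bank failed=not → not all inputs occur → does not occur.
Offshore blowout preventer fails to close [OR]: Hydraulic supply down=occurs, Control pod fails=not, Ram stack fails=not → at least one input occurs → occurs.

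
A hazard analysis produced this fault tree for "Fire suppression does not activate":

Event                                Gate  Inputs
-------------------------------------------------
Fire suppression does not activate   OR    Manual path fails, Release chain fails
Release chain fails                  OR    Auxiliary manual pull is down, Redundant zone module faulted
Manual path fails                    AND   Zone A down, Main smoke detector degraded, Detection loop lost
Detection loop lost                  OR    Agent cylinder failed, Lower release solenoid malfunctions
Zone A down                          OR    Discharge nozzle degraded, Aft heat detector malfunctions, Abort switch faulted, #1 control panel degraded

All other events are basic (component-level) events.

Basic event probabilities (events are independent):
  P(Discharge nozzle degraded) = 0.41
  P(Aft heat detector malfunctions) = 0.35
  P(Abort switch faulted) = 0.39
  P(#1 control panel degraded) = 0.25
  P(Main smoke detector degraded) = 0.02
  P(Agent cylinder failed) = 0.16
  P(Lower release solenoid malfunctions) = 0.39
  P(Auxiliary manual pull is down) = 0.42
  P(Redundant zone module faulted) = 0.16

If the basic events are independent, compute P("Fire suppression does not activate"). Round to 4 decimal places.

P(Zone A down) [OR] = 1 − (1−0.41) × (1−0.35) × (1−0.39) × (1−0.25) = 0.824549
P(Detection loop lost) [OR] = 1 − (1−0.16) × (1−0.39) = 0.487600
P(Manual path fails) [AND] = 0.824549 × 0.02 × 0.487600 = 0.008041
P(Release chain fails) [OR] = 1 − (1−0.42) × (1−0.16) = 0.512800
P(Fire suppression does not activate) [OR] = 1 − (1−0.008041) × (1−0.512800) = 0.516718
Rounded to 4 decimal places: P(Fire suppression does not activate) ≈ 0.5167.

0.5167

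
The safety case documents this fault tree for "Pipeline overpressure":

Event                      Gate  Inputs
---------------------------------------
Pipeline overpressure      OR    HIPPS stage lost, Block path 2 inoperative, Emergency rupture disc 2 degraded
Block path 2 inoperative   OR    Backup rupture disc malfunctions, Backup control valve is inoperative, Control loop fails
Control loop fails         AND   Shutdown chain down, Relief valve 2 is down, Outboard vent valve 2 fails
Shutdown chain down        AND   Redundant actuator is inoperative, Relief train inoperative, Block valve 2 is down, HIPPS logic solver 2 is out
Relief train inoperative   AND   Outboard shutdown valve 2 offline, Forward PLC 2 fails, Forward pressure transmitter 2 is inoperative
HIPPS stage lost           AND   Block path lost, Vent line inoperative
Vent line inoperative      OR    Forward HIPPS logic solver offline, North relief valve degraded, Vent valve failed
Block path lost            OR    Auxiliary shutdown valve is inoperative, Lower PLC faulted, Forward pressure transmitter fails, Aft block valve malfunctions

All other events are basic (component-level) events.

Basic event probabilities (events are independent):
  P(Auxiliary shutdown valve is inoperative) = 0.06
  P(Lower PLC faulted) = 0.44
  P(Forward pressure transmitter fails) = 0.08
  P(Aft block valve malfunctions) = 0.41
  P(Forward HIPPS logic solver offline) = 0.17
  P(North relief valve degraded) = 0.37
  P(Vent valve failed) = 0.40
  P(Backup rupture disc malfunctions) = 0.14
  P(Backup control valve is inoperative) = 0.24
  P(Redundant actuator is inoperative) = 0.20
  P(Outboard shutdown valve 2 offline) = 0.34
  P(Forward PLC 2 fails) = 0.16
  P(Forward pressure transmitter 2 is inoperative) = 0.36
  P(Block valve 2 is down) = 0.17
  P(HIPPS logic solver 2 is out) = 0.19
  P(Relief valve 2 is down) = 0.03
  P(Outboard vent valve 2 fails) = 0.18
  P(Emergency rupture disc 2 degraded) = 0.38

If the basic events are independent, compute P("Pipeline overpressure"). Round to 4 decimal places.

P(Block path lost) [OR] = 1 − (1−0.06) × (1−0.44) × (1−0.08) × (1−0.41) = 0.714270
P(Vent line inoperative) [OR] = 1 − (1−0.17) × (1−0.37) × (1−0.40) = 0.686260
P(HIPPS stage lost) [AND] = 0.714270 × 0.686260 = 0.490175
P(Relief train inoperative) [AND] = 0.34 × 0.16 × 0.36 = 0.019584
P(Shutdown chain down) [AND] = 0.20 × 0.019584 × 0.17 × 0.19 = 0.000127
P(Control loop fails) [AND] = 0.000127 × 0.03 × 0.18 = 0.000001
P(Block path 2 inoperative) [OR] = 1 − (1−0.14) × (1−0.24) × (1−0.000001) = 0.346401
P(Pipeline overpressure) [OR] = 1 − (1−0.490175) × (1−0.346401) × (1−0.38) = 0.793403
Rounded to 4 decimal places: P(Pipeline overpressure) ≈ 0.7934.

0.7934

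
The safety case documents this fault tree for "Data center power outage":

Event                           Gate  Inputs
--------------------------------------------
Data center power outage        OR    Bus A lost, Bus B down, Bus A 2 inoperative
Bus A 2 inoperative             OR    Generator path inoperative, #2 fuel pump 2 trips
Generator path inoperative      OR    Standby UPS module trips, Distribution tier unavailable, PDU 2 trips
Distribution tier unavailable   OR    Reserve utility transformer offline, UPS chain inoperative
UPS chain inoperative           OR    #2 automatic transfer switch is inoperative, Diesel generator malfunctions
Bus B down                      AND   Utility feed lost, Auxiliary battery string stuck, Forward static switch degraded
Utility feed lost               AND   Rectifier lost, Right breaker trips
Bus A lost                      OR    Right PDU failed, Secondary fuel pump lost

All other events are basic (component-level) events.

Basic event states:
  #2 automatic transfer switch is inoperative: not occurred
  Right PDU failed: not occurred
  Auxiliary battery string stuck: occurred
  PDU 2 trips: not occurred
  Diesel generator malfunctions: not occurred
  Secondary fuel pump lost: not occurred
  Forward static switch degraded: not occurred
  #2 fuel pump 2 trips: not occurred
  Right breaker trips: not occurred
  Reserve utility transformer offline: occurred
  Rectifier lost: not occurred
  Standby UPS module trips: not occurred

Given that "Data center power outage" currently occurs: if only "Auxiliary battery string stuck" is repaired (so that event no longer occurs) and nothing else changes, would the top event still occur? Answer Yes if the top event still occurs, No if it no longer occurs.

Yes

Counterfactual: set "Auxiliary battery string stuck" to not occurred.
Bus A lost [OR]: Right PDU failed=not, Secondary fuel pump lost=not → no input occurs → does not occur.
Utility feed lost [AND]: Rectifier lost=not, Right breaker trips=not → not all inputs occur → does not occur.
Bus B down [AND]: Utility feed lost=not, Auxiliary battery string stuck=not, Forward static switch degraded=not → not all inputs occur → does not occur.
UPS chain inoperative [OR]: #2 automatic transfer switch is inoperative=not, Diesel generator malfunctions=not → no input occurs → does not occur.
Distribution tier unavailable [OR]: Reserve utility transformer offline=occurs, UPS chain inoperative=not → at least one input occurs → occurs.
Generator path inoperative [OR]: Standby UPS module trips=not, Distribution tier unavailable=occurs, PDU 2 trips=not → at least one input occurs → occurs.
Bus A 2 inoperative [OR]: Generator path inoperative=occurs, #2 fuel pump 2 trips=not → at least one input occurs → occurs.
Data center power outage [OR]: Bus A lost=not, Bus B down=not, Bus A 2 inoperative=occurs → at least one input occurs → occurs.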